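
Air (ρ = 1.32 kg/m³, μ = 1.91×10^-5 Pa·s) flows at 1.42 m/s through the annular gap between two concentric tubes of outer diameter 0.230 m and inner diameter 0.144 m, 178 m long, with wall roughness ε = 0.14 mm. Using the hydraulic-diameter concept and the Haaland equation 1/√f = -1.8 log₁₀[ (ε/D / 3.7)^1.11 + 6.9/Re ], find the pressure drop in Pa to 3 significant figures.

ΔP ≈ 94.6 Pa

Hydraulic diameter D_h = 4A/P = D_o - D_i = 0.23 - 0.144 = 0.086 m.
Re = ρVD_h/μ = 1.32·1.42·0.086/1.91e-05 = 8440.
ε/D_h = 0.00014/0.086 = 0.00163; Haaland gives 1/√f = -1.8 log₁₀[0.000188+0.000818] = 5.396, so f = 0.03435.
ΔP = f(L/D_h)(ρV²/2) = 0.03435·178/0.086·1.331 = 94.61 Pa.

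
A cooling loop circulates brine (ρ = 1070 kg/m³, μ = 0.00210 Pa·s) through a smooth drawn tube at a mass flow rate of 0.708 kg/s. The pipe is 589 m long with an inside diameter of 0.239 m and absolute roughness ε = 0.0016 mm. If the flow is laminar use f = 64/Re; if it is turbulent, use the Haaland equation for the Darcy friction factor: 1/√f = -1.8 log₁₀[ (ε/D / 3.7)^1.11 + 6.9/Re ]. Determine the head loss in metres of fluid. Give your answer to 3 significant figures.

h_f ≈ 9.74×10^-4 m

A = πD²/4 = π(0.239)²/4 = 0.04486 m²; mean velocity V = ṁ/(ρA) = 0.708/(1070 · 0.04486) = 0.01475 m/s.
Reynolds number Re = ρVD/μ = 1070 · 0.01475 · 0.239 / 0.0021 = 1796.
Re < 2300 → laminar flow, so f = 64/Re = 64/1796 = 0.03563 (the turbulent correlation is not needed).
Darcy-Weisbach: ΔP = f(L/D)(ρV²/2) = 0.03563·(589/0.239)·(1070·0.01475²/2) = 0.03563·2464·0.1164 = 10.22 Pa.
Head loss h_f = ΔP/(ρg) = 10.22/(1070·9.81) = 9.74×10^-4 m.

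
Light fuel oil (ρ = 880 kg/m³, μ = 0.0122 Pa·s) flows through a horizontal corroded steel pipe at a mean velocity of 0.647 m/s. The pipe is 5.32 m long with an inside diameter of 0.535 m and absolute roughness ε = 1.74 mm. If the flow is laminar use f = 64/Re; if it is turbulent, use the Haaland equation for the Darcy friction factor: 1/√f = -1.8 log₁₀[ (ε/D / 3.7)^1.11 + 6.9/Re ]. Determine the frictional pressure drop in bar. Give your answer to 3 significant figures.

Reynolds number Re = ρVD/μ = 880 · 0.647 · 0.535 / 0.0122 = 2.497e+04.
Re > 4000 → turbulent. Relative roughness ε/D = 0.00174/0.535 = 0.00325. Haaland: 1/√f = -1.8 log₁₀[(0.00325/3.7)^1.11 + 6.9/2.497e+04] = -1.8 log₁₀[0.000405 + 0.000276] = 5.7, so f = 0.03078.
Darcy-Weisbach: ΔP = f(L/D)(ρV²/2) = 0.03078·(5.32/0.535)·(880·0.647²/2) = 0.03078·9.944·184.2 = 56.38 Pa.
ΔP = 56.38 Pa = 5.64×10^-4 bar.

ΔP ≈ 5.64×10^-4 bar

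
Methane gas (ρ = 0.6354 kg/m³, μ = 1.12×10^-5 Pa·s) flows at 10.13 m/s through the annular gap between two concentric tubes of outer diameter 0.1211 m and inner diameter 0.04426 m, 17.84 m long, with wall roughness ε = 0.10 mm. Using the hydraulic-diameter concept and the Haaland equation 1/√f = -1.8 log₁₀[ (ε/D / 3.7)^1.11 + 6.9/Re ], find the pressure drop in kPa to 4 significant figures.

ΔP ≈ 0.1887 kPa

Hydraulic diameter D_h = 4A/P = D_o - D_i = 0.1211 - 0.04426 = 0.07684 m.
Re = ρVD_h/μ = 0.6354·10.13·0.07684/1.12e-05 = 4.416e+04.
ε/D_h = 0.0001/0.07684 = 0.0013; Haaland gives 1/√f = -1.8 log₁₀[0.000147+0.000156] = 6.334, so f = 0.02493.
ΔP = f(L/D_h)(ρV²/2) = 0.02493·17.84/0.07684·32.6 = 188.7 Pa.
ΔP = 0.1887 kPa.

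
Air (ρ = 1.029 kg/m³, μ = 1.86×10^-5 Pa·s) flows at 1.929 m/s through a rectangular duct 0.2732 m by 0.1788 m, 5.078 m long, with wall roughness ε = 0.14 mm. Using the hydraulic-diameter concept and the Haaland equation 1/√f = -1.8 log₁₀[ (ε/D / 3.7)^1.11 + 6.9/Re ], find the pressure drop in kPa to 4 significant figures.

ΔP ≈ 0.001176 kPa

Hydraulic diameter D_h = 4A/P = 4·(0.2732·0.1788)/(2·(0.2732+0.1788)) = 0.1954/0.904 = 0.2161 m.
Re = ρVD_h/μ = 1.029·1.929·0.2161/1.86e-05 = 2.307e+04.
ε/D_h = 0.00014/0.2161 = 0.000648; Haaland gives 1/√f = -1.8 log₁₀[6.76e-05+0.000299] = 6.184, so f = 0.02615.
ΔP = f(L/D_h)(ρV²/2) = 0.02615·5.078/0.2161·1.914 = 1.176 Pa.
ΔP = 0.001176 kPa.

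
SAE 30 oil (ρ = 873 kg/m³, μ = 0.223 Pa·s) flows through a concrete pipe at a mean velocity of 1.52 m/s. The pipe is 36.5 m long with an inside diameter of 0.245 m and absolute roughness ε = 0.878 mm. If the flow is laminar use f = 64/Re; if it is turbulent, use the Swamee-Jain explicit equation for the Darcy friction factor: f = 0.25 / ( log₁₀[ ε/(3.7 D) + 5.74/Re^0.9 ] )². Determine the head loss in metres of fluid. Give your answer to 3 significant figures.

h_f ≈ 0.770 m

Reynolds number Re = ρVD/μ = 873 · 1.52 · 0.245 / 0.223 = 1458.
Re < 2300 → laminar flow, so f = 64/Re = 64/1458 = 0.0439 (the turbulent correlation is not needed).
Darcy-Weisbach: ΔP = f(L/D)(ρV²/2) = 0.0439·(36.5/0.245)·(873·1.52²/2) = 0.0439·149·1008 = 6596 Pa.
Head loss h_f = ΔP/(ρg) = 6596/(873·9.81) = 0.770 m.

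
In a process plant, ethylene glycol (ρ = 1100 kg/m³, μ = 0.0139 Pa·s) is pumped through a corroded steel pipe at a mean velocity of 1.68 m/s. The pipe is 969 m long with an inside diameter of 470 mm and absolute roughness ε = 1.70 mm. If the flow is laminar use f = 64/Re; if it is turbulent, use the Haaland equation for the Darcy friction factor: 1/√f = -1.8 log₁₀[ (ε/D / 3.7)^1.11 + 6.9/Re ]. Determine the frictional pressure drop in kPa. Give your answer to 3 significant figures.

Reynolds number Re = ρVD/μ = 1100 · 1.68 · 0.47 / 0.0139 = 6.249e+04.
Re > 4000 → turbulent. Relative roughness ε/D = 0.0017/0.47 = 0.00362. Haaland: 1/√f = -1.8 log₁₀[(0.00362/3.7)^1.11 + 6.9/6.249e+04] = -1.8 log₁₀[0.000456 + 0.00011] = 5.844, so f = 0.02928.
Darcy-Weisbach: ΔP = f(L/D)(ρV²/2) = 0.02928·(969/0.47)·(1100·1.68²/2) = 0.02928·2062·1552 = 9.37e+04 Pa.
ΔP = 9.37e+04 Pa = 93.7 kPa.

ΔP ≈ 93.7 kPa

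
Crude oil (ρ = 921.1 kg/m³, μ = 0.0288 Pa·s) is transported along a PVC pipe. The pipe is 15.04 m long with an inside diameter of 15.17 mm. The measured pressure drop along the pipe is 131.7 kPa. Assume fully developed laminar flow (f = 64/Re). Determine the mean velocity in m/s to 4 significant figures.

V ≈ 2.187 m/s

For laminar flow, f = 64/Re with Re = ρVD/μ, so Darcy-Weisbach reduces to ΔP = 32μLV/D². Solving for V: V = ΔP·D²/(32μL) = 1.317e+05·(0.01517)²/(32·0.0288·15.04) = 2.187 m/s.
Check: Re = ρVD/μ = 921.1·2.187·0.01517/0.0288 = 1061 < 2300, so the laminar assumption holds.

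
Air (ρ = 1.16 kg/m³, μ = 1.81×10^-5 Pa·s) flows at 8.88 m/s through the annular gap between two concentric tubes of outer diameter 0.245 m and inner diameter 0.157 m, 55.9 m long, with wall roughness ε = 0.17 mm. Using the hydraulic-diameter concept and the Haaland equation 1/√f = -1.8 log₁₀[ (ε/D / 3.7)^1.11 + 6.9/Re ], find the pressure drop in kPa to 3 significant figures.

ΔP ≈ 0.759 kPa

Hydraulic diameter D_h = 4A/P = D_o - D_i = 0.245 - 0.157 = 0.088 m.
Re = ρVD_h/μ = 1.16·8.88·0.088/1.81e-05 = 5.008e+04.
ε/D_h = 0.00017/0.088 = 0.00193; Haaland gives 1/√f = -1.8 log₁₀[0.000227+0.000138] = 6.188, so f = 0.02612.
ΔP = f(L/D_h)(ρV²/2) = 0.02612·55.9/0.088·45.74 = 758.8 Pa.
ΔP = 0.759 kPa.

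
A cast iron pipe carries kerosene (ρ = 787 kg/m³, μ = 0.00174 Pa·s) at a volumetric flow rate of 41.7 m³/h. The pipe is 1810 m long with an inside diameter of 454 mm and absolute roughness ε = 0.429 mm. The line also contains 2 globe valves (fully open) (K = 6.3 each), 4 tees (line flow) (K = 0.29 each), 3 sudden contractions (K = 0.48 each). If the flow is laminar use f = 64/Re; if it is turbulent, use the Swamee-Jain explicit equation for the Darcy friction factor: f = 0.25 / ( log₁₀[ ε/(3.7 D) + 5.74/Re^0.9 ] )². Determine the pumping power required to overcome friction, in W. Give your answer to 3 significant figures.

Q = 41.7 m³/h = 41.7/3600 = 0.01158 m³/s.
Cross-sectional area A = πD²/4 = π(0.454)²/4 = 0.1619 m²; mean velocity V = Q/A = 0.01158/0.1619 = 0.07155 m/s.
Reynolds number Re = ρVD/μ = 787 · 0.07155 · 0.454 / 0.00174 = 1.469e+04.
Re > 4000 → turbulent. Relative roughness ε/D = 0.000429/0.454 = 0.000945. Swamee-Jain: f = 0.25/(log₁₀[0.000945/3.7 + 5.74/1.469e+04^0.9])² = 0.25/(log₁₀[0.000255 + 0.00102])² = 0.25/(-2.894)² = 0.02984.
Total minor-loss coefficient ΣK = 2·6.3 + 4·0.29 + 3·0.48 = 15.2.
ΔP = [f·L/D + ΣK]·(ρV²/2) = [0.02984·1810/0.454 + 15.2]·(787·0.07155²/2) = [119 + 15.2]·2.015 = 270.3 Pa.
Pumping power P = QΔP = 0.01158·270.3 = 3.131 W = 3.13 W.

P ≈ 3.13 W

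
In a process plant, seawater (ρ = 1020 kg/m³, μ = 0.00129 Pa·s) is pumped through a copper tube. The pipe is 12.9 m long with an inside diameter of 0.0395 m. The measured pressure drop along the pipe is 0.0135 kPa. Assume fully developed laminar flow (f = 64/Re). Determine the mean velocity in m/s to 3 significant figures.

V ≈ 0.0396 m/s

For laminar flow, f = 64/Re with Re = ρVD/μ, so Darcy-Weisbach reduces to ΔP = 32μLV/D². Solving for V: V = ΔP·D²/(32μL) = 13.5·(0.0395)²/(32·0.00129·12.9) = 0.03955 m/s.
Check: Re = ρVD/μ = 1020·0.03955·0.0395/0.00129 = 1235 < 2300, so the laminar assumption holds.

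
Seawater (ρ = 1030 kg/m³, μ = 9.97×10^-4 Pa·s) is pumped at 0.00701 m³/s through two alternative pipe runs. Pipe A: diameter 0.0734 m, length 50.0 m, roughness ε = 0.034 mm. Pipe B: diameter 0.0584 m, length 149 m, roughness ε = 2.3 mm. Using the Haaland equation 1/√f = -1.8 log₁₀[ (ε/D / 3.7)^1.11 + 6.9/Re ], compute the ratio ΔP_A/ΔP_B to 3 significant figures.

Pipe A: V = Q/A = 0.00701/0.004231 = 1.657 m/s; Re = 1.256e+05; ε/D = 0.000463; Haaland → f = 0.01935; ΔP_A = f(L/D)(ρV²/2) = 1.863e+04 Pa.
Pipe B: V = Q/A = 0.00701/0.002679 = 2.617 m/s; Re = 1.579e+05; ε/D = 0.0394; Haaland → f = 0.06453; ΔP_B = f(L/D)(ρV²/2) = 5.807e+05 Pa.
ΔP_A/ΔP_B = 1.863e+04/5.807e+05 = 0.0321.

ΔP_A/ΔP_B ≈ 0.0321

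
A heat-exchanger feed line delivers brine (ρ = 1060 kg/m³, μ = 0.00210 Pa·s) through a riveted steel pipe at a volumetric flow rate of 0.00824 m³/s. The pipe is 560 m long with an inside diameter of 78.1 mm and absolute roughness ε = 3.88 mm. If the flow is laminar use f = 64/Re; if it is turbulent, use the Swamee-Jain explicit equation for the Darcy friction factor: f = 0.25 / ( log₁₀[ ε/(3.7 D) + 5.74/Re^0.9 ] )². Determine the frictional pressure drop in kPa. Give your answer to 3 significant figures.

Cross-sectional area A = πD²/4 = π(0.0781)²/4 = 0.004791 m²; mean velocity V = Q/A = 0.00824/0.004791 = 1.72 m/s.
Reynolds number Re = ρVD/μ = 1060 · 1.72 · 0.0781 / 0.0021 = 6.781e+04.
Re > 4000 → turbulent. Relative roughness ε/D = 0.00388/0.0781 = 0.0497. Swamee-Jain: f = 0.25/(log₁₀[0.0497/3.7 + 5.74/6.781e+04^0.9])² = 0.25/(log₁₀[0.0134 + 0.000257])² = 0.25/(-1.864)² = 0.07197.
Darcy-Weisbach: ΔP = f(L/D)(ρV²/2) = 0.07197·(560/0.0781)·(1060·1.72²/2) = 0.07197·7170·1568 = 8.092e+05 Pa.
ΔP = 8.092e+05 Pa = 809 kPa.

ΔP ≈ 809 kPa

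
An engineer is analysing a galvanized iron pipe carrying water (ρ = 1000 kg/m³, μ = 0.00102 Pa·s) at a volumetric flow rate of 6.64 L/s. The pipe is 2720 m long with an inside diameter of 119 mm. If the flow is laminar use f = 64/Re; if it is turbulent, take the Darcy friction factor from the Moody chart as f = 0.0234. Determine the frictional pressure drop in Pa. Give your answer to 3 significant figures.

Q = 6.64 L/s = 6.64/1000 = 0.00664 m³/s.
Cross-sectional area A = πD²/4 = π(0.119)²/4 = 0.01112 m²; mean velocity V = Q/A = 0.00664/0.01112 = 0.597 m/s.
Reynolds number Re = ρVD/μ = 1000 · 0.597 · 0.119 / 0.00102 = 6.965e+04.
Re > 4000 → turbulent; use the Moody-chart value f = 0.0234.
Darcy-Weisbach: ΔP = f(L/D)(ρV²/2) = 0.0234·(2720/0.119)·(1000·0.597²/2) = 0.0234·2.286e+04·178.2 = 9.532e+04 Pa.

ΔP ≈ 95300 Pa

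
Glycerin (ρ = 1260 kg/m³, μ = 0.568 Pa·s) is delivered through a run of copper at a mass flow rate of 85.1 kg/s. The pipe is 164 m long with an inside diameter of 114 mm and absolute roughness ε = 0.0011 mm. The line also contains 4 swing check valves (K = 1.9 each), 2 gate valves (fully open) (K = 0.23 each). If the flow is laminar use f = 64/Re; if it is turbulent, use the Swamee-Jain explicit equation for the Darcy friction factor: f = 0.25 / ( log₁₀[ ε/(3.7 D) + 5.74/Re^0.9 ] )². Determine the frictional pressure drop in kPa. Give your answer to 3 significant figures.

A = πD²/4 = π(0.114)²/4 = 0.01021 m²; mean velocity V = ṁ/(ρA) = 85.1/(1260 · 0.01021) = 6.617 m/s.
Reynolds number Re = ρVD/μ = 1260 · 6.617 · 0.114 / 0.568 = 1673.
Re < 2300 → laminar flow, so f = 64/Re = 64/1673 = 0.03825 (the turbulent correlation is not needed).
Total minor-loss coefficient ΣK = 4·1.9 + 2·0.23 = 8.06.
ΔP = [f·L/D + ΣK]·(ρV²/2) = [0.03825·164/0.114 + 8.06]·(1260·6.617²/2) = [55.02 + 8.06]·2.758e+04 = 1.74e+06 Pa.
ΔP = 1.74e+06 Pa = 1740 kPa.

ΔP ≈ 1740 kPa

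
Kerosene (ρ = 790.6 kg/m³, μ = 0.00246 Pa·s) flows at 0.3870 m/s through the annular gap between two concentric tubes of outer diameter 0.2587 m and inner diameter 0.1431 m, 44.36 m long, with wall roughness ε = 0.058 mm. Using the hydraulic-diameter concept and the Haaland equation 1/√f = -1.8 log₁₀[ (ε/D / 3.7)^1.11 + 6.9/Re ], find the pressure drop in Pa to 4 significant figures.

Hydraulic diameter D_h = 4A/P = D_o - D_i = 0.2587 - 0.1431 = 0.1156 m.
Re = ρVD_h/μ = 790.6·0.387·0.1156/0.00246 = 1.438e+04.
ε/D_h = 5.8e-05/0.1156 = 0.000502; Haaland gives 1/√f = -1.8 log₁₀[5.09e-05+0.00048] = 5.895, so f = 0.02878.
ΔP = f(L/D_h)(ρV²/2) = 0.02878·44.36/0.1156·59.2 = 653.7 Pa.

ΔP ≈ 653.7 Pa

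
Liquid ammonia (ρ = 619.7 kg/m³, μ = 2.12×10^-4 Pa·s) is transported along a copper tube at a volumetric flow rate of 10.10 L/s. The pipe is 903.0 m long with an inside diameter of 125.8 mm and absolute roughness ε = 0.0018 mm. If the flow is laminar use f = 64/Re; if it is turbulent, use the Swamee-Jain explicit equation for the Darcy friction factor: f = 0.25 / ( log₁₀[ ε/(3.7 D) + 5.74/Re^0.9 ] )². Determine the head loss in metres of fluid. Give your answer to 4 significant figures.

Q = 10.10 L/s = 10.10/1000 = 0.0101 m³/s.
Cross-sectional area A = πD²/4 = π(0.1258)²/4 = 0.01243 m²; mean velocity V = Q/A = 0.0101/0.01243 = 0.8126 m/s.
Reynolds number Re = ρVD/μ = 619.7 · 0.8126 · 0.1258 / 0.000212 = 2.988e+05.
Re > 4000 → turbulent. Relative roughness ε/D = 1.8e-06/0.1258 = 1.43e-05. Swamee-Jain: f = 0.25/(log₁₀[1.43e-05/3.7 + 5.74/2.988e+05^0.9])² = 0.25/(log₁₀[3.87e-06 + 6.78e-05])² = 0.25/(-4.145)² = 0.01455.
Darcy-Weisbach: ΔP = f(L/D)(ρV²/2) = 0.01455·(903/0.1258)·(619.7·0.8126²/2) = 0.01455·7178·204.6 = 2.137e+04 Pa.
Head loss h_f = ΔP/(ρg) = 2.137e+04/(619.7·9.81) = 3.515 m.

h_f ≈ 3.515 m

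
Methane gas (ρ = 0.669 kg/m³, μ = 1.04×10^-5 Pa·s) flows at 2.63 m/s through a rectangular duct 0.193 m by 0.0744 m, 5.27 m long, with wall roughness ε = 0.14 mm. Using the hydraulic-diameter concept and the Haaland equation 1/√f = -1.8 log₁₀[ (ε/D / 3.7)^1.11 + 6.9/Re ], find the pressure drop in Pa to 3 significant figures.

ΔP ≈ 3.26 Pa

Hydraulic diameter D_h = 4A/P = 4·(0.193·0.0744)/(2·(0.193+0.0744)) = 0.05744/0.5348 = 0.1074 m.
Re = ρVD_h/μ = 0.669·2.63·0.1074/1.04e-05 = 1.817e+04.
ε/D_h = 0.00014/0.1074 = 0.0013; Haaland gives 1/√f = -1.8 log₁₀[0.000147+0.00038] = 5.901, so f = 0.02872.
ΔP = f(L/D_h)(ρV²/2) = 0.02872·5.27/0.1074·2.314 = 3.26 Pa.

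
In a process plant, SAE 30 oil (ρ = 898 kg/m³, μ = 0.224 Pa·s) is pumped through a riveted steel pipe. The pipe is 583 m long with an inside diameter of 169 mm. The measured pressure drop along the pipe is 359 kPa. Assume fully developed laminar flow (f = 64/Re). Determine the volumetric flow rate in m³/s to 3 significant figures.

Q ≈ 0.0550 m³/s

For laminar flow, f = 64/Re with Re = ρVD/μ, so Darcy-Weisbach reduces to ΔP = 32μLV/D². Solving for V: V = ΔP·D²/(32μL) = 3.59e+05·(0.169)²/(32·0.224·583) = 2.454 m/s.
Check: Re = ρVD/μ = 898·2.454·0.169/0.224 = 1662 < 2300, so the laminar assumption holds.
Q = V·A = 2.454·(π/4·0.169²) = 0.05504 m³/s = 0.0550 m³/s.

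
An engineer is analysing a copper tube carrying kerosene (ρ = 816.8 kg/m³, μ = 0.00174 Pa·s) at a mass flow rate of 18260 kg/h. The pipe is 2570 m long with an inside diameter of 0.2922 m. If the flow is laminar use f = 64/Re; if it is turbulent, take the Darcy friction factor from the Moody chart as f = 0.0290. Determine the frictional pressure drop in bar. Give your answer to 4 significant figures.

ṁ = 18260 kg/h = 18260/3600 = 5.072 kg/s.
A = πD²/4 = π(0.2922)²/4 = 0.06706 m²; mean velocity V = ṁ/(ρA) = 5.072/(816.8 · 0.06706) = 0.0926 m/s.
Reynolds number Re = ρVD/μ = 816.8 · 0.0926 · 0.2922 / 0.00174 = 1.27e+04.
Re > 4000 → turbulent; use the Moody-chart value f = 0.0290.
Darcy-Weisbach: ΔP = f(L/D)(ρV²/2) = 0.029·(2570/0.2922)·(816.8·0.0926²/2) = 0.029·8795·3.502 = 893.3 Pa.
ΔP = 893.3 Pa = 0.008933 bar.

ΔP ≈ 0.008933 bar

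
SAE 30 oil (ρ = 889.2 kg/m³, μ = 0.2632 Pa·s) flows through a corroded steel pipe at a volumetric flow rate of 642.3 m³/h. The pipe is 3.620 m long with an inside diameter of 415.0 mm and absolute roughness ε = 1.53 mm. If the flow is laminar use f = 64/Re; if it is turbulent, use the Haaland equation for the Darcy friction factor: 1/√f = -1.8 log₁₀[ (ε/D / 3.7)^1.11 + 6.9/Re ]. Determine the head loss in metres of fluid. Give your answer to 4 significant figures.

Q = 642.3 m³/h = 642.3/3600 = 0.1784 m³/s.
Cross-sectional area A = πD²/4 = π(0.415)²/4 = 0.1353 m²; mean velocity V = Q/A = 0.1784/0.1353 = 1.319 m/s.
Reynolds number Re = ρVD/μ = 889.2 · 1.319 · 0.415 / 0.263 = 1849.
Re < 2300 → laminar flow, so f = 64/Re = 64/1849 = 0.03461 (the turbulent correlation is not needed).
Darcy-Weisbach: ΔP = f(L/D)(ρV²/2) = 0.03461·(3.62/0.415)·(889.2·1.319²/2) = 0.03461·8.723·773.5 = 233.5 Pa.
Head loss h_f = ΔP/(ρg) = 233.5/(889.2·9.81) = 0.02677 m.

h_f ≈ 0.02677 m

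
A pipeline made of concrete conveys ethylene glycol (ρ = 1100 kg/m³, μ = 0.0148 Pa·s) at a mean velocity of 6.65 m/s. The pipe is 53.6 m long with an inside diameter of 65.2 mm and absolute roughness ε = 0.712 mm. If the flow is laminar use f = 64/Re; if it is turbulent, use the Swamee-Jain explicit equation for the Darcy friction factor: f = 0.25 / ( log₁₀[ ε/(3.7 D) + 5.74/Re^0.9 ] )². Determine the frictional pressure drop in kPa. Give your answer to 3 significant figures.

Reynolds number Re = ρVD/μ = 1100 · 6.65 · 0.0652 / 0.0148 = 3.223e+04.
Re > 4000 → turbulent. Relative roughness ε/D = 0.000712/0.0652 = 0.0109. Swamee-Jain: f = 0.25/(log₁₀[0.0109/3.7 + 5.74/3.223e+04^0.9])² = 0.25/(log₁₀[0.00295 + 0.000503])² = 0.25/(-2.462)² = 0.04126.
Darcy-Weisbach: ΔP = f(L/D)(ρV²/2) = 0.04126·(53.6/0.0652)·(1100·6.65²/2) = 0.04126·822.1·2.432e+04 = 8.249e+05 Pa.
ΔP = 8.249e+05 Pa = 825 kPa.

ΔP ≈ 825 kPa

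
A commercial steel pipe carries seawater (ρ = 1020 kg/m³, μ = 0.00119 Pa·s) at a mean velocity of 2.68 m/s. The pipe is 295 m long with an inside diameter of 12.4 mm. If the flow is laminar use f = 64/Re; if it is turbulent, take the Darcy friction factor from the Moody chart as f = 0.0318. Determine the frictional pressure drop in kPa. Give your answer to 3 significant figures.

Reynolds number Re = ρVD/μ = 1020 · 2.68 · 0.0124 / 0.00119 = 2.848e+04.
Re > 4000 → turbulent; use the Moody-chart value f = 0.0318.
Darcy-Weisbach: ΔP = f(L/D)(ρV²/2) = 0.0318·(295/0.0124)·(1020·2.68²/2) = 0.0318·2.379e+04·3663 = 2.771e+06 Pa.
ΔP = 2.771e+06 Pa = 2770 kPa.

ΔP ≈ 2770 kPa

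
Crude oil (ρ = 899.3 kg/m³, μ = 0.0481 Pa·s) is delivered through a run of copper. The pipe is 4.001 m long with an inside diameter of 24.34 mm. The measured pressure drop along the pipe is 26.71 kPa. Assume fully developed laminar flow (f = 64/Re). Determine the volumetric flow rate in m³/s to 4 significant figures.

For laminar flow, f = 64/Re with Re = ρVD/μ, so Darcy-Weisbach reduces to ΔP = 32μLV/D². Solving for V: V = ΔP·D²/(32μL) = 2.671e+04·(0.02434)²/(32·0.0481·4.001) = 2.57 m/s.
Check: Re = ρVD/μ = 899.3·2.57·0.02434/0.0481 = 1169 < 2300, so the laminar assumption holds.
Q = V·A = 2.57·(π/4·0.02434²) = 0.001196 m³/s = 0.001196 m³/s.

Q ≈ 0.001196 m³/s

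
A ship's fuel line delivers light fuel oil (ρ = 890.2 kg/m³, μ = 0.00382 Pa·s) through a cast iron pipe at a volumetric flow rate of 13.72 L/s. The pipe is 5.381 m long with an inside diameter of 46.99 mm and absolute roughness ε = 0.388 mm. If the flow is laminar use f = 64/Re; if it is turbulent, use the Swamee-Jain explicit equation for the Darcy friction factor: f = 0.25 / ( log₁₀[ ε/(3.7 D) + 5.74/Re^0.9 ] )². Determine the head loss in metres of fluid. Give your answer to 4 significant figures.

Q = 13.72 L/s = 13.72/1000 = 0.01372 m³/s.
Cross-sectional area A = πD²/4 = π(0.04699)²/4 = 0.001734 m²; mean velocity V = Q/A = 0.01372/0.001734 = 7.911 m/s.
Reynolds number Re = ρVD/μ = 890.2 · 7.911 · 0.04699 / 0.00382 = 8.663e+04.
Re > 4000 → turbulent. Relative roughness ε/D = 0.000388/0.04699 = 0.00826. Swamee-Jain: f = 0.25/(log₁₀[0.00826/3.7 + 5.74/8.663e+04^0.9])² = 0.25/(log₁₀[0.00223 + 0.000207])² = 0.25/(-2.613)² = 0.03662.
Darcy-Weisbach: ΔP = f(L/D)(ρV²/2) = 0.03662·(5.381/0.04699)·(890.2·7.911²/2) = 0.03662·114.5·2.786e+04 = 1.168e+05 Pa.
Head loss h_f = ΔP/(ρg) = 1.168e+05/(890.2·9.81) = 13.38 m.

h_f ≈ 13.38 m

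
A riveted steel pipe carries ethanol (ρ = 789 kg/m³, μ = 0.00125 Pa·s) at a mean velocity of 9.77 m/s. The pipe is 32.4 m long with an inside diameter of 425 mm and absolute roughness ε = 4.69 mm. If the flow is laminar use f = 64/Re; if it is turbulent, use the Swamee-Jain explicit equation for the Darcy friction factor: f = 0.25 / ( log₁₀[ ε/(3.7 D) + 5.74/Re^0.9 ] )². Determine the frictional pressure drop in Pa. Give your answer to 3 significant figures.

Reynolds number Re = ρVD/μ = 789 · 9.77 · 0.425 / 0.00125 = 2.621e+06.
Re > 4000 → turbulent. Relative roughness ε/D = 0.00469/0.425 = 0.011. Swamee-Jain: f = 0.25/(log₁₀[0.011/3.7 + 5.74/2.621e+06^0.9])² = 0.25/(log₁₀[0.00298 + 9.6e-06])² = 0.25/(-2.524)² = 0.03924.
Darcy-Weisbach: ΔP = f(L/D)(ρV²/2) = 0.03924·(32.4/0.425)·(789·9.77²/2) = 0.03924·76.24·3.766e+04 = 1.127e+05 Pa.

ΔP ≈ 113000 Pa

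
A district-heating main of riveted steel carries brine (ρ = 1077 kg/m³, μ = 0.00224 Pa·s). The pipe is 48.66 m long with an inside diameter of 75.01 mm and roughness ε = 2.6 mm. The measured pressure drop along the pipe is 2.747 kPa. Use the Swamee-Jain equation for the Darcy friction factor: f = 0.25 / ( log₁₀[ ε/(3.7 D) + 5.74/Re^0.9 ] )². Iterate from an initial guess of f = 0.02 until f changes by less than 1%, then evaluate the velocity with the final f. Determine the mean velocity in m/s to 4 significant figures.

V ≈ 0.3507 m/s

Rearranging Darcy-Weisbach: V = √(2·ΔP·D/(f·L·ρ)). With ε/D = 0.0026/0.07501 = 0.0347, iterate starting from f = 0.02:
  f = 0.02 → V = √(2·2747·0.07501/(0.02·48.66·1077)) = 0.627 m/s; Re = ρVD/μ = 2.261e+04; f → 0.06266
  f = 0.06266 → V = 0.3542 m/s; Re = 1.278e+04; f → 0.06391
  f = 0.06391 → V = 0.3508 m/s; Re = 1.265e+04; f → 0.06394
Converged (Δf/f < 1%). With the final f = 0.06394: V = √(2·2747·0.07501/(0.06394·48.66·1077)) = 0.3507 m/s.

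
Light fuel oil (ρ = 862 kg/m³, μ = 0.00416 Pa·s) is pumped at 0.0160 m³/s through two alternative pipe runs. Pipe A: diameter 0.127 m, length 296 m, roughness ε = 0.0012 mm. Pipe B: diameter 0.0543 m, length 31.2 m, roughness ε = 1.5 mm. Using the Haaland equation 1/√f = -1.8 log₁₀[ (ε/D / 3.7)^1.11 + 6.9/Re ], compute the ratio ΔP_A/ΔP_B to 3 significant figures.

Pipe A: V = Q/A = 0.016/0.01267 = 1.263 m/s; Re = 3.324e+04; ε/D = 9.45e-06; Haaland → f = 0.02277; ΔP_A = f(L/D)(ρV²/2) = 3.649e+04 Pa.
Pipe B: V = Q/A = 0.016/0.002316 = 6.909 m/s; Re = 7.774e+04; ε/D = 0.0276; Haaland → f = 0.05579; ΔP_B = f(L/D)(ρV²/2) = 6.595e+05 Pa.
ΔP_A/ΔP_B = 3.649e+04/6.595e+05 = 0.0553.

ΔP_A/ΔP_B ≈ 0.0553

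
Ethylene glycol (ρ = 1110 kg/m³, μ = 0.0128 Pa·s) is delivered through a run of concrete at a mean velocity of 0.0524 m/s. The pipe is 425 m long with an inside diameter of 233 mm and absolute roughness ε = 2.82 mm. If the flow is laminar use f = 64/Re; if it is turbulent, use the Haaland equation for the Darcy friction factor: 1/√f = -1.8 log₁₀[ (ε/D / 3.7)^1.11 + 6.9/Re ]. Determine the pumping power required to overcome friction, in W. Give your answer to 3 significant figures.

Reynolds number Re = ρVD/μ = 1110 · 0.0524 · 0.233 / 0.0128 = 1059.
Re < 2300 → laminar flow, so f = 64/Re = 64/1059 = 0.06045 (the turbulent correlation is not needed).
Darcy-Weisbach: ΔP = f(L/D)(ρV²/2) = 0.06045·(425/0.233)·(1110·0.0524²/2) = 0.06045·1824·1.524 = 168 Pa.
Q = V·A = 0.0524·0.04264 = 0.002234 m³/s.
Pumping power P = QΔP = 0.002234·168 = 0.3754 W = 0.375 W.

P ≈ 0.375 W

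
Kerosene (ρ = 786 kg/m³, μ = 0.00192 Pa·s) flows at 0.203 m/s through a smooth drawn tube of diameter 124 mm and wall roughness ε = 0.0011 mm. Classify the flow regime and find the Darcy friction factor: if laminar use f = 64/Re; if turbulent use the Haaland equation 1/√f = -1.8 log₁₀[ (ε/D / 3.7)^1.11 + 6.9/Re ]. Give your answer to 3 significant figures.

Re = ρVD/μ = 786·0.203·0.124/0.00192 = 1.03e+04.
Re > 4000 → turbulent. ε/D = 1.1e-06/0.124 = 8.87e-06; Haaland: 1/√f = -1.8 log₁₀[5.77e-07 + 0.00067] = 5.713, so f = 0.03064.

f ≈ 0.0306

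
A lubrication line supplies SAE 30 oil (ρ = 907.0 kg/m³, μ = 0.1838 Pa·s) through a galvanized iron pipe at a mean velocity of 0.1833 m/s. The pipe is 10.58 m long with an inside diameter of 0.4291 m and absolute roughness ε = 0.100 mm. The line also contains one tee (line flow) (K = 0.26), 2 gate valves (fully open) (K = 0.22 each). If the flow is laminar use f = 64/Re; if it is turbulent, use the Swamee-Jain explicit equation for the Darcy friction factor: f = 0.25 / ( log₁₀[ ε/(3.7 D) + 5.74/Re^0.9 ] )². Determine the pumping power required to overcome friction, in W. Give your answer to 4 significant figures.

P ≈ 1.925 W

Reynolds number Re = ρVD/μ = 907 · 0.1833 · 0.4291 / 0.184 = 388.1.
Re < 2300 → laminar flow, so f = 64/Re = 64/388.1 = 0.1649 (the turbulent correlation is not needed).
Total minor-loss coefficient ΣK = 1·0.26 + 2·0.22 = 0.7.
ΔP = [f·L/D + ΣK]·(ρV²/2) = [0.1649·10.58/0.4291 + 0.7]·(907·0.1833²/2) = [4.066 + 0.7]·15.24 = 72.61 Pa.
Q = V·A = 0.1833·0.1446 = 0.02651 m³/s.
Pumping power P = QΔP = 0.02651·72.61 = 1.9248 W = 1.925 W.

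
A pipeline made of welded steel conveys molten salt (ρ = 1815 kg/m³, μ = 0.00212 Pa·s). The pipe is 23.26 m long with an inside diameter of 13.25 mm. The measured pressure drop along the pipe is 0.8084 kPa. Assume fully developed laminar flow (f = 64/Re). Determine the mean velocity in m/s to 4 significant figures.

For laminar flow, f = 64/Re with Re = ρVD/μ, so Darcy-Weisbach reduces to ΔP = 32μLV/D². Solving for V: V = ΔP·D²/(32μL) = 808.4·(0.01325)²/(32·0.00212·23.26) = 0.08994 m/s.
Check: Re = ρVD/μ = 1815·0.08994·0.01325/0.00212 = 1020 < 2300, so the laminar assumption holds.

V ≈ 0.08994 m/s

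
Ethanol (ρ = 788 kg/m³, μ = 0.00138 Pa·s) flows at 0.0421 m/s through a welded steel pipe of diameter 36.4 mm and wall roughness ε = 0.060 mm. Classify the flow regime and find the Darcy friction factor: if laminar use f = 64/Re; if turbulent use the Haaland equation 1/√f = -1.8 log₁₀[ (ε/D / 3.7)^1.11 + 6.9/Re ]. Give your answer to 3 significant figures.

Re = ρVD/μ = 788·0.0421·0.0364/0.00138 = 875.
Re < 2300 → laminar, so f = 64/Re = 0.07314 (roughness is irrelevant in laminar flow).

f ≈ 0.0731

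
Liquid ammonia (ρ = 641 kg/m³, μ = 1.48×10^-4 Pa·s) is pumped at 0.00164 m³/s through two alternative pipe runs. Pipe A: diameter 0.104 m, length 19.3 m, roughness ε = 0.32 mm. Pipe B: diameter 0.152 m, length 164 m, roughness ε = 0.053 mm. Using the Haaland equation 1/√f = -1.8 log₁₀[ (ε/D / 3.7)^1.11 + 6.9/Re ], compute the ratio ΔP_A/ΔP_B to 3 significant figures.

ΔP_A/ΔP_B ≈ 1.03

Pipe A: V = Q/A = 0.00164/0.008495 = 0.1931 m/s; Re = 8.696e+04; ε/D = 0.00308; Haaland → f = 0.02772; ΔP_A = f(L/D)(ρV²/2) = 61.45 Pa.
Pipe B: V = Q/A = 0.00164/0.01815 = 0.09038 m/s; Re = 5.95e+04; ε/D = 0.000349; Haaland → f = 0.02111; ΔP_B = f(L/D)(ρV²/2) = 59.62 Pa.
ΔP_A/ΔP_B = 61.45/59.62 = 1.03.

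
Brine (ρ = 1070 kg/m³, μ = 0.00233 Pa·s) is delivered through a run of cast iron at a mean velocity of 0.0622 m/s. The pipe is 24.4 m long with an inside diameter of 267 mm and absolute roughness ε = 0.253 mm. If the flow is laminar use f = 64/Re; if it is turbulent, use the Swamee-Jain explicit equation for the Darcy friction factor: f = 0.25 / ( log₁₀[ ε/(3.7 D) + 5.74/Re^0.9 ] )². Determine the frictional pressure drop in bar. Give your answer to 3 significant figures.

ΔP ≈ 6.59×10^-5 bar

Reynolds number Re = ρVD/μ = 1070 · 0.0622 · 0.267 / 0.00233 = 7627.
Re > 4000 → turbulent. Relative roughness ε/D = 0.000253/0.267 = 0.000948. Swamee-Jain: f = 0.25/(log₁₀[0.000948/3.7 + 5.74/7627^0.9])² = 0.25/(log₁₀[0.000256 + 0.00184])² = 0.25/(-2.679)² = 0.03484.
Darcy-Weisbach: ΔP = f(L/D)(ρV²/2) = 0.03484·(24.4/0.267)·(1070·0.0622²/2) = 0.03484·91.39·2.07 = 6.591 Pa.
ΔP = 6.591 Pa = 6.59×10^-5 bar.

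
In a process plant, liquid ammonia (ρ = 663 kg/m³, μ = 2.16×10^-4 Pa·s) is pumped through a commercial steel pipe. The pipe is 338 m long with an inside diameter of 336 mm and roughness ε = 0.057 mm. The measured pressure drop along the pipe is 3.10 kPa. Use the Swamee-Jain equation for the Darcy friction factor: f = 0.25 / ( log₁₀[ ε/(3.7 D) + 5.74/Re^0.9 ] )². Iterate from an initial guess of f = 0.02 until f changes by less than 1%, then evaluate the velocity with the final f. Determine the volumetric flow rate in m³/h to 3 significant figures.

Q ≈ 255 m³/h

Rearranging Darcy-Weisbach: V = √(2·ΔP·D/(f·L·ρ)). With ε/D = 5.7e-05/0.336 = 0.00017, iterate starting from f = 0.02:
  f = 0.02 → V = √(2·3100·0.336/(0.02·338·663)) = 0.6818 m/s; Re = ρVD/μ = 7.031e+05; f → 0.01478
  f = 0.01478 → V = 0.793 m/s; Re = 8.178e+05; f → 0.01462
  f = 0.01462 → V = 0.7974 m/s; Re = 8.224e+05; f → 0.01461
Converged (Δf/f < 1%). With the final f = 0.01461: V = √(2·3100·0.336/(0.01461·338·663)) = 0.7976 m/s.
Q = V·A = 0.7976·(π/4·0.336²) = 0.07072 m³/s = 255 m³/h.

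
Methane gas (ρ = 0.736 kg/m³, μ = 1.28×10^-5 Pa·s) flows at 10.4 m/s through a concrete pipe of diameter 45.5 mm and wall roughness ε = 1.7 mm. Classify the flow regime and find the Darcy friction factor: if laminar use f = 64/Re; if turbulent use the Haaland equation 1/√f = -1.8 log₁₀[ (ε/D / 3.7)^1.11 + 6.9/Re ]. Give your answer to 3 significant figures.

Re = ρVD/μ = 0.736·10.4·0.0455/1.28e-05 = 2.721e+04.
Re > 4000 → turbulent. ε/D = 0.0017/0.0455 = 0.0374; Haaland: 1/√f = -1.8 log₁₀[0.00609 + 0.000254] = 3.956, so f = 0.06391.

f ≈ 0.0639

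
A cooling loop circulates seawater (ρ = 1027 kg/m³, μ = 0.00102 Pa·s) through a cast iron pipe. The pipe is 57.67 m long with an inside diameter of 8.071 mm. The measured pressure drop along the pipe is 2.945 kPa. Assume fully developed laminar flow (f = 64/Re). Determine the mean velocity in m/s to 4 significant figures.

For laminar flow, f = 64/Re with Re = ρVD/μ, so Darcy-Weisbach reduces to ΔP = 32μLV/D². Solving for V: V = ΔP·D²/(32μL) = 2945·(0.008071)²/(32·0.00102·57.67) = 0.1019 m/s.
Check: Re = ρVD/μ = 1027·0.1019·0.008071/0.00102 = 828.2 < 2300, so the laminar assumption holds.

V ≈ 0.1019 m/s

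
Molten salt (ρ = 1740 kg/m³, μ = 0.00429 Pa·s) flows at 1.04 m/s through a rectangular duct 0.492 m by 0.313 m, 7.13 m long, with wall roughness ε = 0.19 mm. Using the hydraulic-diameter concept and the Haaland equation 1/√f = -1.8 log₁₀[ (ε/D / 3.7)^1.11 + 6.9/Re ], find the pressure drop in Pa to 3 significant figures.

ΔP ≈ 333 Pa

Hydraulic diameter D_h = 4A/P = 4·(0.492·0.313)/(2·(0.492+0.313)) = 0.616/1.61 = 0.3826 m.
Re = ρVD_h/μ = 1740·1.04·0.3826/0.00429 = 1.614e+05.
ε/D_h = 0.00019/0.3826 = 0.000497; Haaland gives 1/√f = -1.8 log₁₀[5.03e-05+4.28e-05] = 7.256, so f = 0.01899.
ΔP = f(L/D_h)(ρV²/2) = 0.01899·7.13/0.3826·941 = 333.1 Pa.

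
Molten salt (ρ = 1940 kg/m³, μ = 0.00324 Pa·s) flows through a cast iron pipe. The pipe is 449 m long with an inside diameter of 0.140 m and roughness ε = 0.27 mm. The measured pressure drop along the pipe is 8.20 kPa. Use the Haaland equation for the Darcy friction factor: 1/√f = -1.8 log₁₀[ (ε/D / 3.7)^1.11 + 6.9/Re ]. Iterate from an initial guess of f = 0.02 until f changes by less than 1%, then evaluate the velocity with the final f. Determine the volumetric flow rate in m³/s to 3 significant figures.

Q ≈ 0.00470 m³/s

Rearranging Darcy-Weisbach: V = √(2·ΔP·D/(f·L·ρ)). With ε/D = 0.00027/0.14 = 0.00193, iterate starting from f = 0.02:
  f = 0.02 → V = √(2·8200·0.14/(0.02·449·1940)) = 0.363 m/s; Re = ρVD/μ = 3.043e+04; f → 0.02761
  f = 0.02761 → V = 0.309 m/s; Re = 2.59e+04; f → 0.02822
  f = 0.02822 → V = 0.3056 m/s; Re = 2.562e+04; f → 0.02827
Converged (Δf/f < 1%). With the final f = 0.02827: V = √(2·8200·0.14/(0.02827·449·1940)) = 0.3054 m/s.
Q = V·A = 0.3054·(π/4·0.14²) = 0.004701 m³/s = 0.00470 m³/s.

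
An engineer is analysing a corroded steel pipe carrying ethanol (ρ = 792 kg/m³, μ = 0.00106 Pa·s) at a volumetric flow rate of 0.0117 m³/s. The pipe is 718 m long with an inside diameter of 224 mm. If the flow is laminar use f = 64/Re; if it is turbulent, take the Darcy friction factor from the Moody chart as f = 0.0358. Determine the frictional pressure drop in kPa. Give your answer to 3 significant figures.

Cross-sectional area A = πD²/4 = π(0.224)²/4 = 0.03941 m²; mean velocity V = Q/A = 0.0117/0.03941 = 0.2969 m/s.
Reynolds number Re = ρVD/μ = 792 · 0.2969 · 0.224 / 0.00106 = 4.969e+04.
Re > 4000 → turbulent; use the Moody-chart value f = 0.0358.
Darcy-Weisbach: ΔP = f(L/D)(ρV²/2) = 0.0358·(718/0.224)·(792·0.2969²/2) = 0.0358·3205·34.91 = 4005 Pa.
ΔP = 4005 Pa = 4.01 kPa.

ΔP ≈ 4.01 kPa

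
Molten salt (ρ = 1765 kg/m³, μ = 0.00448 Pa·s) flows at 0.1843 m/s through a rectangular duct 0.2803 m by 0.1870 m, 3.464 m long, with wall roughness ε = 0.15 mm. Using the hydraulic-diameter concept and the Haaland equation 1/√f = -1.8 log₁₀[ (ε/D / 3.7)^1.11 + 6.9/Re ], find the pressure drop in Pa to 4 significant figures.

Hydraulic diameter D_h = 4A/P = 4·(0.2803·0.187)/(2·(0.2803+0.187)) = 0.2097/0.9346 = 0.2243 m.
Re = ρVD_h/μ = 1765·0.1843·0.2243/0.00448 = 1.629e+04.
ε/D_h = 0.00015/0.2243 = 0.000669; Haaland gives 1/√f = -1.8 log₁₀[7e-05+0.000424] = 5.952, so f = 0.02823.
ΔP = f(L/D_h)(ρV²/2) = 0.02823·3.464/0.2243·29.98 = 13.07 Pa.

ΔP ≈ 13.07 Pa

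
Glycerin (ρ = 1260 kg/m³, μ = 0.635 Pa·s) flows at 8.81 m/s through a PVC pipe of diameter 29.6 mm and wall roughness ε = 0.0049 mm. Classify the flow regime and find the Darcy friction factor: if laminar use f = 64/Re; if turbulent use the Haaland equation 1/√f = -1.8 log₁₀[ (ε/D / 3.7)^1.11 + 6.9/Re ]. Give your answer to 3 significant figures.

f ≈ 0.124

Re = ρVD/μ = 1260·8.81·0.0296/0.635 = 517.4.
Re < 2300 → laminar, so f = 64/Re = 0.1237 (roughness is irrelevant in laminar flow).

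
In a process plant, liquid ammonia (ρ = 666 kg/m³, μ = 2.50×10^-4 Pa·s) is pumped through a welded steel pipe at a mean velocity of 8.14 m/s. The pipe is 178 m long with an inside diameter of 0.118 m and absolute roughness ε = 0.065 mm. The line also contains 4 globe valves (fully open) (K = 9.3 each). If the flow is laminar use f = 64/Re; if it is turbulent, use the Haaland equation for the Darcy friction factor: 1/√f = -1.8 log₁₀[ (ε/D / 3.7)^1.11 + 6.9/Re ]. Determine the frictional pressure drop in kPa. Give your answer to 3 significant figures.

Reynolds number Re = ρVD/μ = 666 · 8.14 · 0.118 / 0.00025 = 2.559e+06.
Re > 4000 → turbulent. Relative roughness ε/D = 6.5e-05/0.118 = 0.000551. Haaland: 1/√f = -1.8 log₁₀[(0.000551/3.7)^1.11 + 6.9/2.559e+06] = -1.8 log₁₀[5.65e-05 + 2.7e-06] = 7.61, so f = 0.01727.
Total minor-loss coefficient ΣK = 4·9.3 = 37.2.
ΔP = [f·L/D + ΣK]·(ρV²/2) = [0.01727·178/0.118 + 37.2]·(666·8.14²/2) = [26.05 + 37.2]·2.206e+04 = 1.395e+06 Pa.
ΔP = 1.395e+06 Pa = 1400 kPa.

ΔP ≈ 1400 kPa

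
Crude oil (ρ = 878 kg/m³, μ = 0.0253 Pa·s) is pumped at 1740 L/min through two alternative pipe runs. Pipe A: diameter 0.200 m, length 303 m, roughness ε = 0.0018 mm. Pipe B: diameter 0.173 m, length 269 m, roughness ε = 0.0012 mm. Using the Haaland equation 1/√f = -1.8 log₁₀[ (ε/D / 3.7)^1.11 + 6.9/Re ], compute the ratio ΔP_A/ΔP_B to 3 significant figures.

Pipe A: V = Q/A = 0.029/0.03142 = 0.9231 m/s; Re = 6407; ε/D = 9e-06; Haaland → f = 0.03505; ΔP_A = f(L/D)(ρV²/2) = 1.986e+04 Pa.
Pipe B: V = Q/A = 0.029/0.02351 = 1.234 m/s; Re = 7407; ε/D = 6.94e-06; Haaland → f = 0.0336; ΔP_B = f(L/D)(ρV²/2) = 3.491e+04 Pa.
ΔP_A/ΔP_B = 1.986e+04/3.491e+04 = 0.569.

ΔP_A/ΔP_B ≈ 0.569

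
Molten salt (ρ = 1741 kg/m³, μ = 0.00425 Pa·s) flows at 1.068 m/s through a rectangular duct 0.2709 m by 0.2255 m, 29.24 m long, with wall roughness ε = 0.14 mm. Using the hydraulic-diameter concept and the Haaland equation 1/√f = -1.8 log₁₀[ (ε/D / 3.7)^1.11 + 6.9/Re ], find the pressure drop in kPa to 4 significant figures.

ΔP ≈ 2.380 kPa

Hydraulic diameter D_h = 4A/P = 4·(0.2709·0.2255)/(2·(0.2709+0.2255)) = 0.2444/0.9928 = 0.2461 m.
Re = ρVD_h/μ = 1741·1.068·0.2461/0.00425 = 1.077e+05.
ε/D_h = 0.00014/0.2461 = 0.000569; Haaland gives 1/√f = -1.8 log₁₀[5.85e-05+6.41e-05] = 7.041, so f = 0.02017.
ΔP = f(L/D_h)(ρV²/2) = 0.02017·29.24/0.2461·992.9 = 2380 Pa.
ΔP = 2.380 kPa.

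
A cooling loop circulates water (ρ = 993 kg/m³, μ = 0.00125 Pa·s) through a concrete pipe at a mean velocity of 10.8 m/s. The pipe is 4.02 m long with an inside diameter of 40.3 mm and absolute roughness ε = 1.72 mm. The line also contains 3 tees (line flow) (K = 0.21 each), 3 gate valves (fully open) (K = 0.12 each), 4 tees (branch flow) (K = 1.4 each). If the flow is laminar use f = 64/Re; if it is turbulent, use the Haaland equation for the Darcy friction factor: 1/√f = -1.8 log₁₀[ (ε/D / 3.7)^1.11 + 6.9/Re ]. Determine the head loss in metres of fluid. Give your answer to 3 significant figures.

h_f ≈ 78.8 m

Reynolds number Re = ρVD/μ = 993 · 10.8 · 0.0403 / 0.00125 = 3.458e+05.
Re > 4000 → turbulent. Relative roughness ε/D = 0.00172/0.0403 = 0.0427. Haaland: 1/√f = -1.8 log₁₀[(0.0427/3.7)^1.11 + 6.9/3.458e+05] = -1.8 log₁₀[0.00706 + 2e-05] = 3.87, so f = 0.06677.
Total minor-loss coefficient ΣK = 3·0.21 + 3·0.12 + 4·1.4 = 6.59.
ΔP = [f·L/D + ΣK]·(ρV²/2) = [0.06677·4.02/0.0403 + 6.59]·(993·10.8²/2) = [6.661 + 6.59]·5.791e+04 = 7.674e+05 Pa.
Head loss h_f = ΔP/(ρg) = 7.674e+05/(993·9.81) = 78.8 m.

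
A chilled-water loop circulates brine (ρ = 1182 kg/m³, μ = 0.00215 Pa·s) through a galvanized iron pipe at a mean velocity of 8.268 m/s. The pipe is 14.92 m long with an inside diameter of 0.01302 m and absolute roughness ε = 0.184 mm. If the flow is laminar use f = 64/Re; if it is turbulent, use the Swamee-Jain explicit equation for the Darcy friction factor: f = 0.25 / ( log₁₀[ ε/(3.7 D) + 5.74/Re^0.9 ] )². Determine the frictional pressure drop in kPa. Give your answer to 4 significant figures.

Reynolds number Re = ρVD/μ = 1182 · 8.268 · 0.01302 / 0.00215 = 5.918e+04.
Re > 4000 → turbulent. Relative roughness ε/D = 0.000184/0.01302 = 0.0141. Swamee-Jain: f = 0.25/(log₁₀[0.0141/3.7 + 5.74/5.918e+04^0.9])² = 0.25/(log₁₀[0.00382 + 0.000291])² = 0.25/(-2.386)² = 0.04391.
Darcy-Weisbach: ΔP = f(L/D)(ρV²/2) = 0.04391·(14.92/0.01302)·(1182·8.268²/2) = 0.04391·1146·4.04e+04 = 2.033e+06 Pa.
ΔP = 2.033e+06 Pa = 2033 kPa.

ΔP ≈ 2033 kPa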